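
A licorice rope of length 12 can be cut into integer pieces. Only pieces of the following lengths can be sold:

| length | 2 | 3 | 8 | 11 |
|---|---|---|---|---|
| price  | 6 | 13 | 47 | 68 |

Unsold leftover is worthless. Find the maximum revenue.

Let f[k] be the best obtainable value from length k. For each k, try every first piece i and keep the best of price[i] + f[k−i].
f[1] = 0
f[2] = 6
f[3] = 13
f[4] = 13
f[5] = 19  (first piece 2, then f[3]=13)
f[6] = 26  (first piece 3, then f[3]=13)
f[7] = 26
f[8] = 47
f[9] = 47
f[10] = 53  (first piece 2, then f[8]=47)
f[11] = 68
f[12] = 68
One optimal cutting: pieces 11 with 1 cm of scrap → ¢68.

68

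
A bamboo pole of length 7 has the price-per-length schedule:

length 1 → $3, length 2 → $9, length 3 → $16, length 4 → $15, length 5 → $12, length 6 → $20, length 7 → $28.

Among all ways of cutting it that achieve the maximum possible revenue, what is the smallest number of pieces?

Consider every possible first cut. r[k] is the best of p[i]+r[k−i] over all sellable i≤k.
r[1] = 3
r[2] = 9
r[3] = 16
r[4] = 19  (first piece 1, then r[3]=16)
r[5] = 25  (first piece 2, then r[3]=16)
r[6] = 32  (first piece 3, then r[3]=16)
r[7] = 35  (first piece 1, then r[6]=32)
Maximum revenue is $35.
Now minimize piece count subject to staying optimal: for each k, pieces[k] = 1 + min over i with p[i]+r[k−i]=r[k] of pieces[k−i].
pieces[4] = 2
pieces[5] = 2
pieces[6] = 2
pieces[7] = 3

3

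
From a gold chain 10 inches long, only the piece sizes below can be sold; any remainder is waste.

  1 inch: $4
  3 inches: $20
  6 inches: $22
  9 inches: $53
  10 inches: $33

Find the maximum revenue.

64

Let r[k] be the best obtainable value from length k. For each k, try every first piece i and keep the best of price[i] + r[k−i].
r[1] = 4
r[2] = 8  (first piece 1, then r[1]=4)
r[3] = 20
r[4] = 24  (first piece 1, then r[3]=20)
r[5] = 28  (first piece 1, then r[4]=24)
r[6] = 40  (first piece 3, then r[3]=20)
r[7] = 44  (first piece 1, then r[6]=40)
r[8] = 48  (first piece 1, then r[7]=44)
r[9] = 60  (first piece 3, then r[6]=40)
r[10] = 64  (first piece 1, then r[9]=60)
One optimal cutting: 3 + 3 + 3 + 1 → $64.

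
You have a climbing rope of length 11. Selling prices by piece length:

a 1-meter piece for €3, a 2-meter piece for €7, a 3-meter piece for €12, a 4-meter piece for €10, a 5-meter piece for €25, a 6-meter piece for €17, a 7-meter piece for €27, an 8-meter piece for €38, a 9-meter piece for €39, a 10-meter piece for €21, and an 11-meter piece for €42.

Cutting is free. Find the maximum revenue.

53

Let v[k] be the best obtainable value from length k. For each k, try every first piece i and keep the best of price[i] + v[k−i].
v[1] = 3
v[2] = 7
v[3] = 12
v[4] = 15  (first piece 1, then v[3]=12)
v[5] = 25
v[6] = 28  (first piece 1, then v[5]=25)
v[7] = 32  (first piece 2, then v[5]=25)
v[8] = 38
v[9] = 41  (first piece 1, then v[8]=38)
v[10] = 50  (first piece 5, then v[5]=25)
v[11] = 53  (first piece 1, then v[10]=50)
One optimal cutting: 5 + 5 + 1 → €25 + €25 + €3 = €53.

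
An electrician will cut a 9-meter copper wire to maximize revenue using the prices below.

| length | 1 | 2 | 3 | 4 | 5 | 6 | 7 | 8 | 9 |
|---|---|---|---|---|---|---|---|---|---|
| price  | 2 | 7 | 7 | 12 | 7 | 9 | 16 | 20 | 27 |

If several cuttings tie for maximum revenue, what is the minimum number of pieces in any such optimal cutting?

5

Build r[k] bottom-up: r[k] = max over allowed piece i of (p[i] + r[k−i]).
r[1] = 2
r[2] = max(2+2, 7+0) = 7
r[3] = max(2+7, 7+2, 7+0) = 9
r[4] = max(2+9, 7+7, 7+2, 12+0) = 14
r[5] = max(2+14, 7+9, 7+7, 12+2, 7+0) = 16
r[6] = max(2+16, 7+14, 7+9, 12+7, 7+2, 9+0) = 21
r[7] = max(2+21, 7+16, 7+14, …, 9+2, 16+0) = 23
r[8] = max(2+23, 7+21, 7+16, …, 16+2, 20+0) = 28
r[9] = max(2+28, 7+23, 7+21, …, 20+2, 27+0) = 30
Maximum revenue is €30.
Now minimize piece count subject to staying optimal: for each k, pieces[k] = 1 + min over i with p[i]+r[k−i]=r[k] of pieces[k−i].
pieces[6] = 3
pieces[7] = 4
pieces[8] = 4
pieces[9] = 5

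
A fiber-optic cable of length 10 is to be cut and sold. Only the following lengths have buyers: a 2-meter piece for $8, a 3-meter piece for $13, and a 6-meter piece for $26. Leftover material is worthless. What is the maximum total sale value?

42

Let best[k] be the best obtainable value from length k. For each k, try every first piece i and keep the best of price[i] + best[k−i].
best[1] = 0
best[2] = 8
best[3] = max(8+0, 13+0) = 13
best[4] = max(8+8, 13+0) = 16
best[5] = max(8+13, 13+8) = 21
best[6] = max(8+16, 13+13, 26+0) = 26
best[7] = max(8+21, 13+16, 26+0) = 29
best[8] = max(8+26, 13+21, 26+8) = 34
best[9] = max(8+29, 13+26, 26+13) = 39
best[10] = max(8+34, 13+29, 26+16) = 42
One optimal cutting: 3 + 3 + 2 + 2 → $42.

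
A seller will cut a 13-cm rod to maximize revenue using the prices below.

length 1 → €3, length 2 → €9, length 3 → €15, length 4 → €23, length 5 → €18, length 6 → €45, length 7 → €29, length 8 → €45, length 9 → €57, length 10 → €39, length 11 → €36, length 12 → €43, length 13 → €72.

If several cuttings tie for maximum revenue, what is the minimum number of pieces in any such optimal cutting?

Build r[k] bottom-up: r[k] = max over allowed piece i of (p[i] + r[k−i]).
r[1] = 3
r[2] = max(3+3, 9+0) = 9
r[3] = max(3+9, 9+3, 15+0) = 15
r[4] = max(3+15, 9+9, 15+3, 23+0) = 23
r[5] = max(3+23, 9+15, 15+9, 23+3, 18+0) = 26
r[6] = max(3+26, 9+23, 15+15, 23+9, 18+3, 45+0) = 45
r[7] = max(3+45, 9+26, 15+23, …, 45+3, 29+0) = 48
r[8] = max(3+48, 9+45, 15+26, …, 29+3, 45+0) = 54
r[9] = max(3+54, 9+48, 15+45, …, 45+3, 57+0) = 60
r[10] = max(3+60, 9+54, 15+48, …, 57+3, 39+0) = 68
r[11] = max(3+68, 9+60, 15+54, …, 39+3, 36+0) = 71
r[12] = max(3+71, 9+68, 15+60, …, 36+3, 43+0) = 90
r[13] = max(3+90, 9+71, 15+68, …, 43+3, 72+0) = 93
Maximum revenue is €93.
Now minimize piece count subject to staying optimal: for each k, pieces[k] = 1 + min over i with p[i]+r[k−i]=r[k] of pieces[k−i].
pieces[10] = 2
pieces[11] = 3
pieces[12] = 2
pieces[13] = 3

3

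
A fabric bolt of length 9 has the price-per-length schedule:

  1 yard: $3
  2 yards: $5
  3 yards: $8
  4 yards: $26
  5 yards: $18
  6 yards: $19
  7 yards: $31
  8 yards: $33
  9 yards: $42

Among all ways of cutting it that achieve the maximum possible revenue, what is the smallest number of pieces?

Consider every possible first cut. r[k] is the best of p[i]+r[k−i] over all sellable i≤k.
r[1] = 3
r[2] = 6  (first piece 1, then r[1]=3)
r[3] = 9  (first piece 1, then r[2]=6)
r[4] = 26
r[5] = 29  (first piece 1, then r[4]=26)
r[6] = 32  (first piece 1, then r[5]=29)
r[7] = 35  (first piece 1, then r[6]=32)
r[8] = 52  (first piece 4, then r[4]=26)
r[9] = 55  (first piece 1, then r[8]=52)
Maximum revenue is $55.
Now minimize piece count subject to staying optimal: for each k, pieces[k] = 1 + min over i with p[i]+r[k−i]=r[k] of pieces[k−i].
pieces[6] = 3
pieces[7] = 4
pieces[8] = 2
pieces[9] = 3

3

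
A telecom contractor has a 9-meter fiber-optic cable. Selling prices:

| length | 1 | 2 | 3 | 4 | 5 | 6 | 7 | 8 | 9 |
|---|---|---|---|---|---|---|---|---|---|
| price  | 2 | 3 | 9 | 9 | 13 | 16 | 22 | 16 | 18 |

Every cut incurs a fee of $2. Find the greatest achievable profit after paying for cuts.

Build r[k] bottom-up: r[k] = max over allowed piece i of (p[i] + r[k−i]) − 2 per cut.
r[1] = 2
r[2] = 3
r[3] = 9
r[4] = 9  (first piece 1, then r[3]=9)
r[5] = 13
r[6] = 16  (first piece 3, then r[3]=9)
r[7] = 22
r[8] = 22  (first piece 1, then r[7]=22)
r[9] = 23  (first piece 2, then r[7]=22)
One optimal plan: pieces 7 + 2 (1 cut) → $25 − $2 = $23.

23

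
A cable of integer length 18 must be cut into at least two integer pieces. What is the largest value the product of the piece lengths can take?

729

Define m[k] = max over 1≤i<k of i · max(k−i, m[k−i]); the inner max lets the remainder stay uncut if that's better.
m[2] = 1·max(1,0) = 1·1 = 1
m[3] = max(1·2, 2·1) = 2
m[4] = max(1·3, 2·2, 3·1) = 4
m[5] = max(1·4, 2·3, 3·2, 4·1) = 6
m[6] = max(1·6, 2·4, 3·3, 4·2, 5·1) = 9
m[7] = max(1·9, 2·6, 3·4, 4·3, 5·2, 6·1) = 12
m[8] = max(1·12, 2·9, 3·6, …, 6·2, 7·1) = 18
m[9] = max(1·18, 2·12, 3·9, …, 7·2, 8·1) = 27
m[10] = max(1·27, 2·18, 3·12, …, 8·2, 9·1) = 36
m[11] = max(1·36, 2·27, 3·18, …, 9·2, 10·1) = 54
m[12] = max(1·54, 2·36, 3·27, …, 10·2, 11·1) = 81
m[13] = max(1·81, 2·54, 3·36, …, 11·2, 12·1) = 108
m[14] = max(1·108, 2·81, 3·54, …, 12·2, 13·1) = 162
m[15] = max(1·162, 2·108, 3·81, …, 13·2, 14·1) = 243
m[16] = max(1·243, 2·162, 3·108, …, 14·2, 15·1) = 324
m[17] = max(1·324, 2·243, 3·162, …, 15·2, 16·1) = 486
m[18] = max(1·486, 2·324, 3·243, …, 16·2, 17·1) = 729
One optimal split: 3 + 3 + 3 + 3 + 3 + 3; product 3·3·3·3·3·3 = 729.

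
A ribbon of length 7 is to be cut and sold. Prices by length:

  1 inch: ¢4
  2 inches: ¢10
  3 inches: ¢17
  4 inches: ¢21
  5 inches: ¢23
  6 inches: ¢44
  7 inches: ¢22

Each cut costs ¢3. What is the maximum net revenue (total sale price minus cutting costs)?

45

Build net[k] bottom-up: net[k] = max over allowed piece i of (p[i] + net[k−i]) − 3 per cut.
net[1] = 4
net[2] = 10
net[3] = 17
net[4] = 21
net[5] = 24  (first piece 2, then net[3]=17)
net[6] = 44
net[7] = 45  (first piece 1, then net[6]=44)
One optimal plan: pieces 6 + 1 (1 cut) → ¢48 − ¢3 = ¢45.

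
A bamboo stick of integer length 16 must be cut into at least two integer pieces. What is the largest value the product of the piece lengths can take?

324

Fill m[k] for k=2..16: at each k try every first piece i and multiply by the better of (k−i) uncut or m[k−i].
Small cases: m[2]=1, m[3]=2, m[4]=4, m[5]=6, m[6]=9, m[7]=12, m[8]=18, m[9]=27, m[10]=36.
m[11] = max(1·36, 2·27, 3·18, …, 9·2, 10·1) = 54
m[12] = max(1·54, 2·36, 3·27, …, 10·2, 11·1) = 81
m[13] = max(1·81, 2·54, 3·36, …, 11·2, 12·1) = 108
m[14] = max(1·108, 2·81, 3·54, …, 12·2, 13·1) = 162
m[15] = max(1·162, 2·108, 3·81, …, 13·2, 14·1) = 243
m[16] = max(1·243, 2·162, 3·108, …, 14·2, 15·1) = 324
One optimal split: 3 + 3 + 3 + 3 + 2 + 2; product 3·3·3·3·2·2 = 324.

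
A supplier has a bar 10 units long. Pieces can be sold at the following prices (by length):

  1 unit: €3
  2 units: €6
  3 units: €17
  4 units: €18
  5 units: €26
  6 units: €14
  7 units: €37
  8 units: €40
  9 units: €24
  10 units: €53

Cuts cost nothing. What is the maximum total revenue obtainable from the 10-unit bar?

54

Let r[k] be the best obtainable value from length k. For each k, try every first piece i and keep the best of price[i] + r[k−i].
r[1] = 3
r[2] = max(3+3, 6+0) = 6
r[3] = max(3+6, 6+3, 17+0) = 17
r[4] = max(3+17, 6+6, 17+3, 18+0) = 20
r[5] = max(3+20, 6+17, 17+6, 18+3, 26+0) = 26
r[6] = max(3+26, 6+20, 17+17, 18+6, 26+3, 14+0) = 34
r[7] = max(3+34, 6+26, 17+20, …, 14+3, 37+0) = 37
r[8] = max(3+37, 6+34, 17+26, …, 37+3, 40+0) = 43
r[9] = max(3+43, 6+37, 17+34, …, 40+3, 24+0) = 51
r[10] = max(3+51, 6+43, 17+37, …, 24+3, 53+0) = 54
One optimal cutting: 3 + 3 + 3 + 1 → €17 + €17 + €17 + €3 = €54.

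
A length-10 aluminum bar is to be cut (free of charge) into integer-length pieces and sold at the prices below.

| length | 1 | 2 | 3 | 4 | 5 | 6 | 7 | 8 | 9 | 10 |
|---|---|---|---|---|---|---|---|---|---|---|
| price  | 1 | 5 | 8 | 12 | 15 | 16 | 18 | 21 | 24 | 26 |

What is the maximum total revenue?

30

Consider every possible first cut. R[k] is the best of p[i]+R[k−i] over all sellable i≤k.
R[1] = 1
R[2] = 5
R[3] = 8
R[4] = 12
R[5] = 15
R[6] = 17  (first piece 2, then R[4]=12)
R[7] = 20  (first piece 2, then R[5]=15)
R[8] = 24  (first piece 4, then R[4]=12)
R[9] = 27  (first piece 4, then R[5]=15)
R[10] = 30  (first piece 5, then R[5]=15)
One optimal cutting: 5 + 5 → $15 + $15 = $30.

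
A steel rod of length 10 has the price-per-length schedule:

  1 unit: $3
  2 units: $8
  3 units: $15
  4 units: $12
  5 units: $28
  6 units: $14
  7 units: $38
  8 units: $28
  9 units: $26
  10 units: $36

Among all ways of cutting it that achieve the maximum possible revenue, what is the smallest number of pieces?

Let r[k] be the best obtainable value from length k. For each k, try every first piece i and keep the best of price[i] + r[k−i].
r[1] = 3
r[2] = 8
r[3] = 15
r[4] = 18  (first piece 1, then r[3]=15)
r[5] = 28
r[6] = 31  (first piece 1, then r[5]=28)
r[7] = 38
r[8] = 43  (first piece 3, then r[5]=28)
r[9] = 46  (first piece 1, then r[8]=43)
r[10] = 56  (first piece 5, then r[5]=28)
Maximum revenue is $56.
Now minimize piece count subject to staying optimal: for each k, pieces[k] = 1 + min over i with p[i]+r[k−i]=r[k] of pieces[k−i].
pieces[7] = 1
pieces[8] = 2
pieces[9] = 2
pieces[10] = 2

2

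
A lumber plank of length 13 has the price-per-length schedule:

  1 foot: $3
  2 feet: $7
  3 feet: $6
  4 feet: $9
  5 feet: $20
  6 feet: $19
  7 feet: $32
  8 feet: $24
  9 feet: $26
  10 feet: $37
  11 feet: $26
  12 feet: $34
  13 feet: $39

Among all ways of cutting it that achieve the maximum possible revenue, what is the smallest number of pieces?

Build r[k] bottom-up: r[k] = max over allowed piece i of (p[i] + r[k−i]).
r[1] = 3
r[2] = 7
r[3] = 10  (first piece 1, then r[2]=7)
r[4] = 14  (first piece 2, then r[2]=7)
r[5] = 20
r[6] = 23  (first piece 1, then r[5]=20)
r[7] = 32
r[8] = 35  (first piece 1, then r[7]=32)
r[9] = 39  (first piece 2, then r[7]=32)
r[10] = 42  (first piece 1, then r[9]=39)
r[11] = 46  (first piece 2, then r[9]=39)
r[12] = 52  (first piece 5, then r[7]=32)
r[13] = 55  (first piece 1, then r[12]=52)
Maximum revenue is $55.
Now minimize piece count subject to staying optimal: for each k, pieces[k] = 1 + min over i with p[i]+r[k−i]=r[k] of pieces[k−i].
pieces[10] = 3
pieces[11] = 3
pieces[12] = 2
pieces[13] = 3

3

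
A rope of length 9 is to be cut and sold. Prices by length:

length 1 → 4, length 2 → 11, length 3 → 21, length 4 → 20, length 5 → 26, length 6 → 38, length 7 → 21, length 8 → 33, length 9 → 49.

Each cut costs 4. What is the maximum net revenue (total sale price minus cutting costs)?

55

Let v[k] be the best obtainable value from length k. For each k, try every first piece i and keep the best of price[i] + v[k−i] minus the 4 cut fee when i<k.
v[1] = 4
v[2] = 11
v[3] = 21
v[4] = 21  (first piece 1, then v[3]=21)
v[5] = 28  (first piece 2, then v[3]=21)
v[6] = 38  (first piece 3, then v[3]=21)
v[7] = 38  (first piece 1, then v[6]=38)
v[8] = 45  (first piece 2, then v[6]=38)
v[9] = 55  (first piece 3, then v[6]=38)
One optimal plan: pieces 3 + 3 + 3 (2 cuts) → 63 − 8 = 55.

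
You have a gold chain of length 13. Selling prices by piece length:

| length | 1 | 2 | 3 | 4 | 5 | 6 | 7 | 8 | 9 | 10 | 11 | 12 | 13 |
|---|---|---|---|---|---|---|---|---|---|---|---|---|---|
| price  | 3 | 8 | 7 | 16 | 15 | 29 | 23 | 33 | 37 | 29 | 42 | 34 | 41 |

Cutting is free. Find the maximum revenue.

Consider every possible first cut. R[k] is the best of p[i]+R[k−i] over all sellable i≤k.
R[1] = 3
R[2] = max(3+3, 8+0) = 8
R[3] = max(3+8, 8+3, 7+0) = 11
R[4] = max(3+11, 8+8, 7+3, 16+0) = 16
R[5] = max(3+16, 8+11, 7+8, 16+3, 15+0) = 19
R[6] = max(3+19, 8+16, 7+11, 16+8, 15+3, 29+0) = 29
R[7] = max(3+29, 8+19, 7+16, …, 29+3, 23+0) = 32
R[8] = max(3+32, 8+29, 7+19, …, 23+3, 33+0) = 37
R[9] = max(3+37, 8+32, 7+29, …, 33+3, 37+0) = 40
R[10] = max(3+40, 8+37, 7+32, …, 37+3, 29+0) = 45
R[11] = max(3+45, 8+40, 7+37, …, 29+3, 42+0) = 48
R[12] = max(3+48, 8+45, 7+40, …, 42+3, 34+0) = 58
R[13] = max(3+58, 8+48, 7+45, …, 34+3, 41+0) = 61
One optimal cutting: 6 + 6 + 1 → $29 + $29 + $3 = $61.

61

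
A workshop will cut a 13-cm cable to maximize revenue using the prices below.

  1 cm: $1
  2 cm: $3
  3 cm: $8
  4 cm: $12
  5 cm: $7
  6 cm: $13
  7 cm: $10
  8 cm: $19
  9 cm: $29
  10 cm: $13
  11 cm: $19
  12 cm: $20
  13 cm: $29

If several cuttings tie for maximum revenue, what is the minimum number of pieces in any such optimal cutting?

Let r[k] be the best obtainable value from length k. For each k, try every first piece i and keep the best of price[i] + r[k−i].
r[1] = 1
r[2] = max(1+1, 3+0) = 3
r[3] = max(1+3, 3+1, 8+0) = 8
r[4] = max(1+8, 3+3, 8+1, 12+0) = 12
r[5] = max(1+12, 3+8, 8+3, 12+1, 7+0) = 13
r[6] = max(1+13, 3+12, 8+8, 12+3, 7+1, 13+0) = 16
r[7] = max(1+16, 3+13, 8+12, …, 13+1, 10+0) = 20
r[8] = max(1+20, 3+16, 8+13, …, 10+1, 19+0) = 24
r[9] = max(1+24, 3+20, 8+16, …, 19+1, 29+0) = 29
r[10] = max(1+29, 3+24, 8+20, …, 29+1, 13+0) = 30
r[11] = max(1+30, 3+29, 8+24, …, 13+1, 19+0) = 32
r[12] = max(1+32, 3+30, 8+29, …, 19+1, 20+0) = 37
r[13] = max(1+37, 3+32, 8+30, …, 20+1, 29+0) = 41
Maximum revenue is $41.
Now minimize piece count subject to staying optimal: for each k, pieces[k] = 1 + min over i with p[i]+r[k−i]=r[k] of pieces[k−i].
pieces[10] = 2
pieces[11] = 2
pieces[12] = 2
pieces[13] = 2

2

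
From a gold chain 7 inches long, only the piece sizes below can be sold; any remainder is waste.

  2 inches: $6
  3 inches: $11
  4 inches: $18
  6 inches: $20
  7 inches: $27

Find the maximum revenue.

Let r[k] be the best obtainable value from length k. For each k, try every first piece i and keep the best of price[i] + r[k−i].
r[1] = 0
r[2] = 6
r[3] = 11
r[4] = 18
r[5] = 18
r[6] = 24  (first piece 2, then r[4]=18)
r[7] = 29  (first piece 3, then r[4]=18)
One optimal cutting: 4 + 3 → $29.

29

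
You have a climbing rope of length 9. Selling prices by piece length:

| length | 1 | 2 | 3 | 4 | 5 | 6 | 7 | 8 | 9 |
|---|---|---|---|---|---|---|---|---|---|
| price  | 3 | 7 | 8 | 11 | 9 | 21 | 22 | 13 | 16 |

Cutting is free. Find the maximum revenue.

Let v[k] be the best obtainable value from length k. For each k, try every first piece i and keep the best of price[i] + v[k−i].
v[1] = 3
v[2] = max(3+3, 7+0) = 7
v[3] = max(3+7, 7+3, 8+0) = 10
v[4] = max(3+10, 7+7, 8+3, 11+0) = 14
v[5] = max(3+14, 7+10, 8+7, 11+3, 9+0) = 17
v[6] = max(3+17, 7+14, 8+10, 11+7, 9+3, 21+0) = 21
v[7] = max(3+21, 7+17, 8+14, …, 21+3, 22+0) = 24
v[8] = max(3+24, 7+21, 8+17, …, 22+3, 13+0) = 28
v[9] = max(3+28, 7+24, 8+21, …, 13+3, 16+0) = 31
One optimal cutting: 2 + 2 + 2 + 2 + 1 → €7 + €7 + €7 + €7 + €3 = €31.

31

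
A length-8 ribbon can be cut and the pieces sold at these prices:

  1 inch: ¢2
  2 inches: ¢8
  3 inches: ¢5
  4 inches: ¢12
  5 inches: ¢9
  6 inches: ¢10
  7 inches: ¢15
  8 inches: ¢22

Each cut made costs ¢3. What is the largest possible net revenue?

23

Build r[k] bottom-up: r[k] = max over allowed piece i of (p[i] + r[k−i]) − 3 per cut.
r[1] = 2
r[2] = 8
r[3] = 7  (first piece 1, then r[2]=8)
r[4] = 13  (first piece 2, then r[2]=8)
r[5] = 12  (first piece 1, then r[4]=13)
r[6] = 18  (first piece 2, then r[4]=13)
r[7] = 17  (first piece 1, then r[6]=18)
r[8] = 23  (first piece 2, then r[6]=18)
One optimal plan: pieces 2 + 2 + 2 + 2 (3 cuts) → ¢32 − ¢9 = ¢23.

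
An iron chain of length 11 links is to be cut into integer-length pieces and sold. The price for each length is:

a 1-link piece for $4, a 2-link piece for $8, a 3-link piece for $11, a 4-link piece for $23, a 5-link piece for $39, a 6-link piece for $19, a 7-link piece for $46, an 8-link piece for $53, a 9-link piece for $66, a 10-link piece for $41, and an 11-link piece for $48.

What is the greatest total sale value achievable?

Consider every possible first cut. R[k] is the best of p[i]+R[k−i] over all sellable i≤k.
R[1] = 4
R[2] = max(4+4, 8+0) = 8
R[3] = max(4+8, 8+4, 11+0) = 12
R[4] = max(4+12, 8+8, 11+4, 23+0) = 23
R[5] = max(4+23, 8+12, 11+8, 23+4, 39+0) = 39
R[6] = max(4+39, 8+23, 11+12, 23+8, 39+4, 19+0) = 43
R[7] = max(4+43, 8+39, 11+23, …, 19+4, 46+0) = 47
R[8] = max(4+47, 8+43, 11+39, …, 46+4, 53+0) = 53
R[9] = max(4+53, 8+47, 11+43, …, 53+4, 66+0) = 66
R[10] = max(4+66, 8+53, 11+47, …, 66+4, 41+0) = 78
R[11] = max(4+78, 8+66, 11+53, …, 41+4, 48+0) = 82
One optimal cutting: 5 + 5 + 1 → $39 + $39 + $4 = $82.

82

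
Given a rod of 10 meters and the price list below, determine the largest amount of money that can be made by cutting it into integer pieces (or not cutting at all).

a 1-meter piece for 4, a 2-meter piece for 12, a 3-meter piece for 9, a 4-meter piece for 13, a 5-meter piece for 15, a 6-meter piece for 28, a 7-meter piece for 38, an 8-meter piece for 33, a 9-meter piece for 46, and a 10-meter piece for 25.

60

Consider every possible first cut. v[k] is the best of p[i]+v[k−i] over all sellable i≤k.
v[1] = 4
v[2] = 12
v[3] = 16  (first piece 1, then v[2]=12)
v[4] = 24  (first piece 2, then v[2]=12)
v[5] = 28  (first piece 1, then v[4]=24)
v[6] = 36  (first piece 2, then v[4]=24)
v[7] = 40  (first piece 1, then v[6]=36)
v[8] = 48  (first piece 2, then v[6]=36)
v[9] = 52  (first piece 1, then v[8]=48)
v[10] = 60  (first piece 2, then v[8]=48)
One optimal cutting: 2 + 2 + 2 + 2 + 2 → 12 + 12 + 12 + 12 + 12 = 60.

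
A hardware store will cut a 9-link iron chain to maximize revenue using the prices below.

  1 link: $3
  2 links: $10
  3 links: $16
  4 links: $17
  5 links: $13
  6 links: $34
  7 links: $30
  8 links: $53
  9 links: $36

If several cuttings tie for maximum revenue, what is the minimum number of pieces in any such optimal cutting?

2

Let r[k] be the best obtainable value from length k. For each k, try every first piece i and keep the best of price[i] + r[k−i].
r[1] = 3
r[2] = 10
r[3] = 16
r[4] = 20  (first piece 2, then r[2]=10)
r[5] = 26  (first piece 2, then r[3]=16)
r[6] = 34
r[7] = 37  (first piece 1, then r[6]=34)
r[8] = 53
r[9] = 56  (first piece 1, then r[8]=53)
Maximum revenue is $56.
Now minimize piece count subject to staying optimal: for each k, pieces[k] = 1 + min over i with p[i]+r[k−i]=r[k] of pieces[k−i].
pieces[6] = 1
pieces[7] = 2
pieces[8] = 1
pieces[9] = 2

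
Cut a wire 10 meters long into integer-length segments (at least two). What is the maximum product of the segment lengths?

Let prod[k] be the best product for length k (with at least one cut). For each first piece i, the rest contributes max(k−i, prod[k−i]).
Small cases: prod[2]=1.
prod[3] = 1×max(2,1) = 1×2 = 2
prod[4] = 2×max(2,1) = 2×2 = 4
prod[5] = 2×max(3,2) = 2×3 = 6
prod[6] = 3×max(3,2) = 3×3 = 9
prod[7] = 2×max(5,6) = 2×6 = 12
prod[8] = 2×max(6,9) = 2×9 = 18
prod[9] = 3×max(6,9) = 3×9 = 27
prod[10] = 2×max(8,18) = 2×18 = 36
One optimal split: 3 + 3 + 2 + 2; product 3×3×2×2 = 36.

36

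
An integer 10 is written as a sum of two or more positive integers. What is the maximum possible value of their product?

Fill P[k] for k=2..10: at each k try every first piece i and multiply by the better of (k−i) uncut or P[k−i].
Small cases: P[2]=1, P[3]=2, P[4]=4.
P[5] = max(1·4, 2·3, 3·2, 4·1) = 6
P[6] = max(1·6, 2·4, 3·3, 4·2, 5·1) = 9
P[7] = max(1·9, 2·6, 3·4, 4·3, 5·2, 6·1) = 12
P[8] = max(1·12, 2·9, 3·6, …, 6·2, 7·1) = 18
P[9] = max(1·18, 2·12, 3·9, …, 7·2, 8·1) = 27
P[10] = max(1·27, 2·18, 3·12, …, 8·2, 9·1) = 36
One optimal split: 3 + 3 + 2 + 2; product 3·3·2·2 = 36.

36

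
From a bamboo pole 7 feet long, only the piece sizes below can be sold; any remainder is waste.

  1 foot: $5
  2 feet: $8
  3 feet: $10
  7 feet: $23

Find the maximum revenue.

Consider every possible first cut. best[k] is the best of p[i]+best[k−i] over all sellable i≤k.
best[1] = 5
best[2] = max(5+5, 8+0) = 10
best[3] = max(5+10, 8+5, 10+0) = 15
best[4] = max(5+15, 8+10, 10+5) = 20
best[5] = max(5+20, 8+15, 10+10) = 25
best[6] = max(5+25, 8+20, 10+15) = 30
best[7] = max(5+30, 8+25, 10+20, 23+0) = 35
One optimal cutting: 1 + 1 + 1 + 1 + 1 + 1 + 1 → $35.

35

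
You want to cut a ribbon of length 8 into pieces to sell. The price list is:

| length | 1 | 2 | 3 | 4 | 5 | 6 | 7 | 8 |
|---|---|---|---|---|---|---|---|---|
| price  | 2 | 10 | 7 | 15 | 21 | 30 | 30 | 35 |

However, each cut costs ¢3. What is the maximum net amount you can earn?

37

Build v[k] bottom-up: v[k] = max over allowed piece i of (p[i] + v[k−i]) − 3 per cut.
v[1] = 2
v[2] = max(2+2-3, 10+0) = 10
v[3] = max(2+10-3, 10+2-3, 7+0) = 9
v[4] = max(2+9-3, 10+10-3, 7+2-3, 15+0) = 17
v[5] = max(2+17-3, 10+9-3, 7+10-3, 15+2-3, 21+0) = 21
v[6] = max(2+21-3, 10+17-3, 7+9-3, 15+10-3, 21+2-3, 30+0) = 30
v[7] = max(2+30-3, 10+21-3, 7+17-3, …, 30+2-3, 30+0) = 30
v[8] = max(2+30-3, 10+30-3, 7+21-3, …, 30+2-3, 35+0) = 37
One optimal plan: pieces 6 + 2 (1 cut) → ¢40 − ¢3 = ¢37.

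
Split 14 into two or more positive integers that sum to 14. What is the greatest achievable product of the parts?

Let P[k] be the best product for length k (with at least one cut). For each first piece i, the rest contributes max(k−i, P[k−i]).
P[2] = 1×max(1,0) = 1×1 = 1
P[3] = 1×max(2,1) = 1×2 = 2
P[4] = 2×max(2,1) = 2×2 = 4
P[5] = 2×max(3,2) = 2×3 = 6
P[6] = 3×max(3,2) = 3×3 = 9
P[7] = 2×max(5,6) = 2×6 = 12
P[8] = 2×max(6,9) = 2×9 = 18
P[9] = 3×max(6,9) = 3×9 = 27
P[10] = 2×max(8,18) = 2×18 = 36
P[11] = 2×max(9,27) = 2×27 = 54
P[12] = 3×max(9,27) = 3×27 = 81
P[13] = 2×max(11,54) = 2×54 = 108
P[14] = 2×max(12,81) = 2×81 = 162
One optimal split: 3 + 3 + 3 + 3 + 2; product 3×3×3×3×2 = 162.

162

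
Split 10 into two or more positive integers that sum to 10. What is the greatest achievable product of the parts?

36

Fill P[k] for k=2..10: at each k try every first piece i and multiply by the better of (k−i) uncut or P[k−i].
P[2] = 1*max(1,0) = 1*1 = 1
P[3] = 1*max(2,1) = 1*2 = 2
P[4] = 2*max(2,1) = 2*2 = 4
P[5] = 2*max(3,2) = 2*3 = 6
P[6] = 3*max(3,2) = 3*3 = 9
P[7] = 2*max(5,6) = 2*6 = 12
P[8] = 2*max(6,9) = 2*9 = 18
P[9] = 3*max(6,9) = 3*9 = 27
P[10] = 2*max(8,18) = 2*18 = 36
One optimal split: 3 + 3 + 2 + 2; product 3*3*2*2 = 36.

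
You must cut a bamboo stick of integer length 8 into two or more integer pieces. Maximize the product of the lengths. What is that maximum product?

18

Define m[k] = max over 1≤i<k of i · max(k−i, m[k−i]); the inner max lets the remainder stay uncut if that's better.
m[2] = 1·max(1,0) = 1·1 = 1
m[3] = max(1·2, 2·1) = 2
m[4] = max(1·3, 2·2, 3·1) = 4
m[5] = max(1·4, 2·3, 3·2, 4·1) = 6
m[6] = max(1·6, 2·4, 3·3, 4·2, 5·1) = 9
m[7] = max(1·9, 2·6, 3·4, 4·3, 5·2, 6·1) = 12
m[8] = max(1·12, 2·9, 3·6, …, 6·2, 7·1) = 18
One optimal split: 3 + 3 + 2; product 3·3·2 = 18.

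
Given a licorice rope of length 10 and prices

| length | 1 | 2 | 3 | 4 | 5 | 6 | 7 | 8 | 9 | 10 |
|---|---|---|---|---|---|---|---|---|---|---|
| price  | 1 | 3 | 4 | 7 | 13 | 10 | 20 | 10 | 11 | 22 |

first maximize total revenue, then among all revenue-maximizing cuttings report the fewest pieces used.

Build r[k] bottom-up: r[k] = max over allowed piece i of (p[i] + r[k−i]).
r[1] = 1
r[2] = max(1+1, 3+0) = 3
r[3] = max(1+3, 3+1, 4+0) = 4
r[4] = max(1+4, 3+3, 4+1, 7+0) = 7
r[5] = max(1+7, 3+4, 4+3, 7+1, 13+0) = 13
r[6] = max(1+13, 3+7, 4+4, 7+3, 13+1, 10+0) = 14
r[7] = max(1+14, 3+13, 4+7, …, 10+1, 20+0) = 20
r[8] = max(1+20, 3+14, 4+13, …, 20+1, 10+0) = 21
r[9] = max(1+21, 3+20, 4+14, …, 10+1, 11+0) = 23
r[10] = max(1+23, 3+21, 4+20, …, 11+1, 22+0) = 26
Maximum revenue is ¢26.
Now minimize piece count subject to staying optimal: for each k, pieces[k] = 1 + min over i with p[i]+r[k−i]=r[k] of pieces[k−i].
pieces[7] = 1
pieces[8] = 2
pieces[9] = 2
pieces[10] = 2

2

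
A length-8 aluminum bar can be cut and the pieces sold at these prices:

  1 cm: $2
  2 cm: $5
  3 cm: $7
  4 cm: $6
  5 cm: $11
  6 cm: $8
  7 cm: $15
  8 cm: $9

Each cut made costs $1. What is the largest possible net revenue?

Build r[k] bottom-up: r[k] = max over allowed piece i of (p[i] + r[k−i]) − 1 per cut.
r[1] = 2
r[2] = 5
r[3] = 7
r[4] = 9  (first piece 2, then r[2]=5)
r[5] = 11  (first piece 2, then r[3]=7)
r[6] = 13  (first piece 2, then r[4]=9)
r[7] = 15  (first piece 2, then r[5]=11)
r[8] = 17  (first piece 2, then r[6]=13)
One optimal plan: pieces 2 + 2 + 2 + 2 (3 cuts) → $20 − $3 = $17.

17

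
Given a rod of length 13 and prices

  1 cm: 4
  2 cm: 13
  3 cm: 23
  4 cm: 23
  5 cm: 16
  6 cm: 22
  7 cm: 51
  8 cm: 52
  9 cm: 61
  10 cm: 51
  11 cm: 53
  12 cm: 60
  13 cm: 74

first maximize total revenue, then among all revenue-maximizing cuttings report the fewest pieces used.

Consider every possible first cut. r[k] is the best of p[i]+r[k−i] over all sellable i≤k.
r[1] = 4
r[2] = max(4+4, 13+0) = 13
r[3] = max(4+13, 13+4, 23+0) = 23
r[4] = max(4+23, 13+13, 23+4, 23+0) = 27
r[5] = max(4+27, 13+23, 23+13, 23+4, 16+0) = 36
r[6] = max(4+36, 13+27, 23+23, 23+13, 16+4, 22+0) = 46
r[7] = max(4+46, 13+36, 23+27, …, 22+4, 51+0) = 51
r[8] = max(4+51, 13+46, 23+36, …, 51+4, 52+0) = 59
r[9] = max(4+59, 13+51, 23+46, …, 52+4, 61+0) = 69
r[10] = max(4+69, 13+59, 23+51, …, 61+4, 51+0) = 74
r[11] = max(4+74, 13+69, 23+59, …, 51+4, 53+0) = 82
r[12] = max(4+82, 13+74, 23+69, …, 53+4, 60+0) = 92
r[13] = max(4+92, 13+82, 23+74, …, 60+4, 74+0) = 97
Maximum revenue is 97.
Now minimize piece count subject to staying optimal: for each k, pieces[k] = 1 + min over i with p[i]+r[k−i]=r[k] of pieces[k−i].
pieces[10] = 2
pieces[11] = 4
pieces[12] = 4
pieces[13] = 3

3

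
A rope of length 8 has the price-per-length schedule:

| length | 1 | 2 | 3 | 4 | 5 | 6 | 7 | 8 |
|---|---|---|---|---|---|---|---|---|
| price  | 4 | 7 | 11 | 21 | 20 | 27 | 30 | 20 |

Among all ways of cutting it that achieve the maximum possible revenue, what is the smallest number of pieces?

Consider every possible first cut. r[k] is the best of p[i]+r[k−i] over all sellable i≤k.
r[1] = 4
r[2] = max(4+4, 7+0) = 8
r[3] = max(4+8, 7+4, 11+0) = 12
r[4] = max(4+12, 7+8, 11+4, 21+0) = 21
r[5] = max(4+21, 7+12, 11+8, 21+4, 20+0) = 25
r[6] = max(4+25, 7+21, 11+12, 21+8, 20+4, 27+0) = 29
r[7] = max(4+29, 7+25, 11+21, …, 27+4, 30+0) = 33
r[8] = max(4+33, 7+29, 11+25, …, 30+4, 20+0) = 42
Maximum revenue is 42.
Now minimize piece count subject to staying optimal: for each k, pieces[k] = 1 + min over i with p[i]+r[k−i]=r[k] of pieces[k−i].
pieces[5] = 2
pieces[6] = 3
pieces[7] = 4
pieces[8] = 2

2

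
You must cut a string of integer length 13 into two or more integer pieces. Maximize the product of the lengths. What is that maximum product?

Define m[k] = max over 1≤i<k of i · max(k−i, m[k−i]); the inner max lets the remainder stay uncut if that's better.
Small cases: m[2]=1, m[3]=2, m[4]=4, m[5]=6.
m[6] = max(1*6, 2*4, 3*3, 4*2, 5*1) = 9
m[7] = max(1*9, 2*6, 3*4, 4*3, 5*2, 6*1) = 12
m[8] = max(1*12, 2*9, 3*6, …, 6*2, 7*1) = 18
m[9] = max(1*18, 2*12, 3*9, …, 7*2, 8*1) = 27
m[10] = max(1*27, 2*18, 3*12, …, 8*2, 9*1) = 36
m[11] = max(1*36, 2*27, 3*18, …, 9*2, 10*1) = 54
m[12] = max(1*54, 2*36, 3*27, …, 10*2, 11*1) = 81
m[13] = max(1*81, 2*54, 3*36, …, 11*2, 12*1) = 108
One optimal split: 3 + 3 + 3 + 2 + 2; product 3*3*3*2*2 = 108.

108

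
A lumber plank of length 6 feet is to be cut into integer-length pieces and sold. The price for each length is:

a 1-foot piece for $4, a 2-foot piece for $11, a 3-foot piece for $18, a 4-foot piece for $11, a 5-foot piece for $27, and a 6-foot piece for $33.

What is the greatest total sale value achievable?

Let r[k] be the best obtainable value from length k. For each k, try every first piece i and keep the best of price[i] + r[k−i].
r[1] = 4
r[2] = 11
r[3] = 18
r[4] = 22  (first piece 1, then r[3]=18)
r[5] = 29  (first piece 2, then r[3]=18)
r[6] = 36  (first piece 3, then r[3]=18)
One optimal cutting: 3 + 3 → $18 + $18 = $36.

36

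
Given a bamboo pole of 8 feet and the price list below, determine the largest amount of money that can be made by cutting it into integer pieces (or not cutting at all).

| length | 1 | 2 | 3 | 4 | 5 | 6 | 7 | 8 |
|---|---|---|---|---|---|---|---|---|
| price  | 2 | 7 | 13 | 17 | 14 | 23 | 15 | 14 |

Let r[k] be the best obtainable value from length k. For each k, try every first piece i and keep the best of price[i] + r[k−i].
r[1] = 2
r[2] = max(2+2, 7+0) = 7
r[3] = max(2+7, 7+2, 13+0) = 13
r[4] = max(2+13, 7+7, 13+2, 17+0) = 17
r[5] = max(2+17, 7+13, 13+7, 17+2, 14+0) = 20
r[6] = max(2+20, 7+17, 13+13, 17+7, 14+2, 23+0) = 26
r[7] = max(2+26, 7+20, 13+17, …, 23+2, 15+0) = 30
r[8] = max(2+30, 7+26, 13+20, …, 15+2, 14+0) = 34
One optimal cutting: 4 + 4 → $17 + $17 = $34.

34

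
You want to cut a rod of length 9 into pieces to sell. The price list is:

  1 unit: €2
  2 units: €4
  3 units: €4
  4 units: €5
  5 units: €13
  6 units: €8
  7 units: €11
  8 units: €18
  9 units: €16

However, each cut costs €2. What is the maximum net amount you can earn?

Consider every possible first cut. net[k] is the best of p[i]+net[k−i] over all sellable i≤k, charging 2 whenever i<k.
net[1] = 2
net[2] = 4
net[3] = 4  (first piece 1, then net[2]=4)
net[4] = 6  (first piece 2, then net[2]=4)
net[5] = 13
net[6] = 13  (first piece 1, then net[5]=13)
net[7] = 15  (first piece 2, then net[5]=13)
net[8] = 18
net[9] = 18  (first piece 1, then net[8]=18)
One optimal plan: pieces 8 + 1 (1 cut) → €20 − €2 = €18.

18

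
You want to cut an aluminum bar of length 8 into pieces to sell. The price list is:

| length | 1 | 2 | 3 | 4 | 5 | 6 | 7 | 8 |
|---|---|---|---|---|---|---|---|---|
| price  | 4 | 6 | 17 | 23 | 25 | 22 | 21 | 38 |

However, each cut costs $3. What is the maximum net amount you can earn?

43

Let v[k] be the best obtainable value from length k. For each k, try every first piece i and keep the best of price[i] + v[k−i] minus the 3 cut fee when i<k.
v[1] = 4
v[2] = max(4+4-3, 6+0) = 6
v[3] = max(4+6-3, 6+4-3, 17+0) = 17
v[4] = max(4+17-3, 6+6-3, 17+4-3, 23+0) = 23
v[5] = max(4+23-3, 6+17-3, 17+6-3, 23+4-3, 25+0) = 25
v[6] = max(4+25-3, 6+23-3, 17+17-3, 23+6-3, 25+4-3, 22+0) = 31
v[7] = max(4+31-3, 6+25-3, 17+23-3, …, 22+4-3, 21+0) = 37
v[8] = max(4+37-3, 6+31-3, 17+25-3, …, 21+4-3, 38+0) = 43
One optimal plan: pieces 4 + 4 (1 cut) → $46 − $3 = $43.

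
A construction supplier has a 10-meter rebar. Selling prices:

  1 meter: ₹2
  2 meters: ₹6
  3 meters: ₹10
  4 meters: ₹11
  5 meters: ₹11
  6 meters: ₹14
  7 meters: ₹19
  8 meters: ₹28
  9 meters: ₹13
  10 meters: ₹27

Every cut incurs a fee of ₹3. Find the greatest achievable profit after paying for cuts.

Let net[k] be the best obtainable value from length k. For each k, try every first piece i and keep the best of price[i] + net[k−i] minus the 3 cut fee when i<k.
net[1] = 2
net[2] = max(2+2-3, 6+0) = 6
net[3] = max(2+6-3, 6+2-3, 10+0) = 10
net[4] = max(2+10-3, 6+6-3, 10+2-3, 11+0) = 11
net[5] = max(2+11-3, 6+10-3, 10+6-3, 11+2-3, 11+0) = 13
net[6] = max(2+13-3, 6+11-3, 10+10-3, 11+6-3, 11+2-3, 14+0) = 17
net[7] = max(2+17-3, 6+13-3, 10+11-3, …, 14+2-3, 19+0) = 19
net[8] = max(2+19-3, 6+17-3, 10+13-3, …, 19+2-3, 28+0) = 28
net[9] = max(2+28-3, 6+19-3, 10+17-3, …, 28+2-3, 13+0) = 27
net[10] = max(2+27-3, 6+28-3, 10+19-3, …, 13+2-3, 27+0) = 31
One optimal plan: pieces 8 + 2 (1 cut) → ₹34 − ₹3 = ₹31.

31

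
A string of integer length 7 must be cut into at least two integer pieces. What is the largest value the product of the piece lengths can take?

Let g[k] be the best product for length k (with at least one cut). For each first piece i, the rest contributes max(k−i, g[k−i]).
g[2] = 1×max(1,0) = 1×1 = 1
g[3] = 1×max(2,1) = 1×2 = 2
g[4] = 2×max(2,1) = 2×2 = 4
g[5] = 2×max(3,2) = 2×3 = 6
g[6] = 3×max(3,2) = 3×3 = 9
g[7] = 2×max(5,6) = 2×6 = 12
One optimal split: 3 + 2 + 2; product 3×2×2 = 12.

12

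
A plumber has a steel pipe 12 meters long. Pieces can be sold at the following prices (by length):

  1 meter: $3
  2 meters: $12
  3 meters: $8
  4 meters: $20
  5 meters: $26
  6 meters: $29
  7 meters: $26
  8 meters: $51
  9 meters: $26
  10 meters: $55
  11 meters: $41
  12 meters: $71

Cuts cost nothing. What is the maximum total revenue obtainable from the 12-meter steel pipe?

75

Build r[k] bottom-up: r[k] = max over allowed piece i of (p[i] + r[k−i]).
r[1] = 3
r[2] = 12
r[3] = 15  (first piece 1, then r[2]=12)
r[4] = 24  (first piece 2, then r[2]=12)
r[5] = 27  (first piece 1, then r[4]=24)
r[6] = 36  (first piece 2, then r[4]=24)
r[7] = 39  (first piece 1, then r[6]=36)
r[8] = 51
r[9] = 54  (first piece 1, then r[8]=51)
r[10] = 63  (first piece 2, then r[8]=51)
r[11] = 66  (first piece 1, then r[10]=63)
r[12] = 75  (first piece 2, then r[10]=63)
One optimal cutting: 8 + 2 + 2 → $51 + $12 + $12 = $75.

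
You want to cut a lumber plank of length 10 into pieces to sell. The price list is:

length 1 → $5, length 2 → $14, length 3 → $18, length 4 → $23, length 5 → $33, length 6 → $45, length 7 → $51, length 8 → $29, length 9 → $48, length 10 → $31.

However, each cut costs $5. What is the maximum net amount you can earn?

Let net[k] be the best obtainable value from length k. For each k, try every first piece i and keep the best of price[i] + net[k−i] minus the 5 cut fee when i<k.
net[1] = 5
net[2] = 14
net[3] = 18
net[4] = 23  (first piece 2, then net[2]=14)
net[5] = 33
net[6] = 45
net[7] = 51
net[8] = 54  (first piece 2, then net[6]=45)
net[9] = 60  (first piece 2, then net[7]=51)
net[10] = 64  (first piece 3, then net[7]=51)
One optimal plan: pieces 7 + 3 (1 cut) → $69 − $5 = $64.

64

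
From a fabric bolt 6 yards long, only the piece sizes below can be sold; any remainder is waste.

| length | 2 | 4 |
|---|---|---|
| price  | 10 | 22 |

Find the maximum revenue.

Consider every possible first cut. f[k] is the best of p[i]+f[k−i] over all sellable i≤k.
f[1] = 0
f[2] = 10
f[3] = 10
f[4] = max(10+10, 22+0) = 22
f[5] = max(10+10, 22+0) = 22
f[6] = max(10+22, 22+10) = 32
One optimal cutting: 4 + 2 → $32.

32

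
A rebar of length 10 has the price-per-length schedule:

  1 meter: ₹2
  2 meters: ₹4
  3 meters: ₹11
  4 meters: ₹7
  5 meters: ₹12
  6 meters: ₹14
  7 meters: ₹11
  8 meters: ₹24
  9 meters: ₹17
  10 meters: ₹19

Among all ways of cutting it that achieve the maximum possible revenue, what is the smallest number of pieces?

Build r[k] bottom-up: r[k] = max over allowed piece i of (p[i] + r[k−i]).
r[1] = 2
r[2] = 4  (first piece 1, then r[1]=2)
r[3] = 11
r[4] = 13  (first piece 1, then r[3]=11)
r[5] = 15  (first piece 1, then r[4]=13)
r[6] = 22  (first piece 3, then r[3]=11)
r[7] = 24  (first piece 1, then r[6]=22)
r[8] = 26  (first piece 1, then r[7]=24)
r[9] = 33  (first piece 3, then r[6]=22)
r[10] = 35  (first piece 1, then r[9]=33)
Maximum revenue is ₹35.
Now minimize piece count subject to staying optimal: for each k, pieces[k] = 1 + min over i with p[i]+r[k−i]=r[k] of pieces[k−i].
pieces[7] = 3
pieces[8] = 3
pieces[9] = 3
pieces[10] = 4

4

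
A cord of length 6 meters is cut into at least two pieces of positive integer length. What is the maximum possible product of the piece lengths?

9

Define m[k] = max over 1≤i<k of i · max(k−i, m[k−i]); the inner max lets the remainder stay uncut if that's better.
m[2] = 1·max(1,0) = 1·1 = 1
m[3] = max(1·2, 2·1) = 2
m[4] = max(1·3, 2·2, 3·1) = 4
m[5] = max(1·4, 2·3, 3·2, 4·1) = 6
m[6] = max(1·6, 2·4, 3·3, 4·2, 5·1) = 9
One optimal split: 3 + 3; product 3·3 = 9.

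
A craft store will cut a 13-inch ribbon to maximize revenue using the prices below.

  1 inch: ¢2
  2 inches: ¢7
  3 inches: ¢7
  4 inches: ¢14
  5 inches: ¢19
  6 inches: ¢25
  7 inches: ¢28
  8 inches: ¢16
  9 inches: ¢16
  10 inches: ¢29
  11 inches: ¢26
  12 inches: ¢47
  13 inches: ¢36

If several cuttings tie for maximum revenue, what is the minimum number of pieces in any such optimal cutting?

2

Let r[k] be the best obtainable value from length k. For each k, try every first piece i and keep the best of price[i] + r[k−i].
r[1] = 2
r[2] = 7
r[3] = 9  (first piece 1, then r[2]=7)
r[4] = 14  (first piece 2, then r[2]=7)
r[5] = 19
r[6] = 25
r[7] = 28
r[8] = 32  (first piece 2, then r[6]=25)
r[9] = 35  (first piece 2, then r[7]=28)
r[10] = 39  (first piece 2, then r[8]=32)
r[11] = 44  (first piece 5, then r[6]=25)
r[12] = 50  (first piece 6, then r[6]=25)
r[13] = 53  (first piece 6, then r[7]=28)
Maximum revenue is ¢53.
Now minimize piece count subject to staying optimal: for each k, pieces[k] = 1 + min over i with p[i]+r[k−i]=r[k] of pieces[k−i].
pieces[10] = 2
pieces[11] = 2
pieces[12] = 2
pieces[13] = 2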